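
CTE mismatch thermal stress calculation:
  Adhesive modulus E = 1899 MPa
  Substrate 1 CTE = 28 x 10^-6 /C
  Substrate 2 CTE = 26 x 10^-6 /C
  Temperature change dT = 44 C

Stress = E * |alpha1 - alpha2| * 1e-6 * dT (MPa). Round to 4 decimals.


delta_alpha = |28 - 26| = 2 x 10^-6/C
Stress = 1899 * 2e-6 * 44
= 0.1671 MPa

0.1671


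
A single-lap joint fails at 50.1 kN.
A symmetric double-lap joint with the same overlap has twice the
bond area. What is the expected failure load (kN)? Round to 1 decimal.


Double-lap load = 2 * 50.1 = 100.2 kN

100.2


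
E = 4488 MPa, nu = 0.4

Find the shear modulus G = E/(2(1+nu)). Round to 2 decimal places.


G = 4488 / (2 * 1.40)
= 1602.86 MPa

1602.86


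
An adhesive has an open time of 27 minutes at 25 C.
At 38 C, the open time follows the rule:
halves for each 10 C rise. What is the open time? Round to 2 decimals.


Factor = 2^((38-25)/10) = 2.4623
Open time = 27 / 2.4623 = 10.97 min

10.97


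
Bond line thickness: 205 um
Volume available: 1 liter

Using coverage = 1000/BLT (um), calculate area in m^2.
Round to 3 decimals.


1 L = 1e6 mm^3, thickness = 205 um = 0.205 mm
Area = 1e6 / 0.205 mm^2 = (1e6 / 0.205) / 1e6 m^2 = 1000 / 205 m^2
= 4.878 m^2

4.878


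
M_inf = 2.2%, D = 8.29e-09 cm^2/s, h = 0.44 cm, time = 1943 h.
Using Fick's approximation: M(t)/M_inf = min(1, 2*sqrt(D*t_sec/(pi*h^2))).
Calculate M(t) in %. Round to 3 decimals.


t = 6994800 s
ratio = min(1, 2*sqrt(8.29e-09*6994800/(pi*0.1936)))
= 0.617543
M(t) = 2.2 * 0.617543 = 1.359%

1.359


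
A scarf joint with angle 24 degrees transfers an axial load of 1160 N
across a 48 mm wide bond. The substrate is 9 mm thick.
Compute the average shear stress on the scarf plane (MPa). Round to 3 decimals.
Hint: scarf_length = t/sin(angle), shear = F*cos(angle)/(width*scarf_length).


scarf_length = 9 / sin(24 deg) = 22.1273 mm
cos(24 deg) = 0.913545
shear stress = 1160 * 0.913545 / (48 * 22.1273)
= 0.998 MPa

0.998


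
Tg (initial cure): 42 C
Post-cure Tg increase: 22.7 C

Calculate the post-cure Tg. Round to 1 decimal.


Post-cure Tg = 42 + 22.7 = 64.7 C

64.7


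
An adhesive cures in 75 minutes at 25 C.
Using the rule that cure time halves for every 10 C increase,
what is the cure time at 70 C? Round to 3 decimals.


Factor = 2^((70 - 25) / 10) = 22.6274
Cure time = 75 / 22.6274
= 3.315 minutes

3.315


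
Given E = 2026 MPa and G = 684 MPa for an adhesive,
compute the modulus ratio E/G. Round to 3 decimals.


E/G ratio = 2026 / 684 = 2.962

2.962


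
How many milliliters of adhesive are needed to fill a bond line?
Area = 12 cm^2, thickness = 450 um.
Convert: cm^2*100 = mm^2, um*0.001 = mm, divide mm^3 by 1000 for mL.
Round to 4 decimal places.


= (12 * 100) * (450 * 0.001) / 1000
= 0.5400 mL

0.5400


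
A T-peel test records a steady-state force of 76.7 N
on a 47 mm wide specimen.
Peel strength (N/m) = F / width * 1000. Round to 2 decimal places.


Peel strength = 76.7 / 47 * 1000
= 1631.91 N/m

1631.91


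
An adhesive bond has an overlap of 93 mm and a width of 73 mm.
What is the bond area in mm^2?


Bond area = overlap * width
= 93 * 73
= 6789 mm^2

6789


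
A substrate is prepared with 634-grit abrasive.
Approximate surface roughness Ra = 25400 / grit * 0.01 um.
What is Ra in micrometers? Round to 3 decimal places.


Ra = 25400 / 634 * 0.01 = 0.401 um

0.401


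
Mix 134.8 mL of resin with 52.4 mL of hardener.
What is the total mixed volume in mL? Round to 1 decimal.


Total = 134.8 + 52.4 = 187.2 mL

187.2


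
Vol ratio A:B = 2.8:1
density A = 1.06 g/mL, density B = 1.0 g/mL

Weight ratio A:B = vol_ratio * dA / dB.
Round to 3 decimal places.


Weight ratio = 2.8 * 1.06 / 1.0
= 2.968

2.968


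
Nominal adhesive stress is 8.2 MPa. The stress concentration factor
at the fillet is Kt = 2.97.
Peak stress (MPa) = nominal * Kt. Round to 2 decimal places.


Peak = 8.2 * 2.97 = 24.35 MPa

24.35


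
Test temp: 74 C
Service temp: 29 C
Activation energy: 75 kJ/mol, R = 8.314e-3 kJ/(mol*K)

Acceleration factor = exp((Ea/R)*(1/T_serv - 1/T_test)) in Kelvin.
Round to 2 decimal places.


AF = exp((75/0.008314)*(1/302.15 - 1/347.15))
= 47.95

47.95


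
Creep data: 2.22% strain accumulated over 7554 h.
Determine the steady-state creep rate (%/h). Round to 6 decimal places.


Rate = 2.22 / 7554 = 0.000294 %/h

0.000294


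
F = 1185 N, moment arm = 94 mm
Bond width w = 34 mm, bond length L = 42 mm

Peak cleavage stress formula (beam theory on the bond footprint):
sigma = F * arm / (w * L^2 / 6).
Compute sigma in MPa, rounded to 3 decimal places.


sigma = (1185 * 94) / (34 * 1764 / 6)
= 111390 * 6 / 59976
= 668340 / 59976
= 11.143 MPa

11.143


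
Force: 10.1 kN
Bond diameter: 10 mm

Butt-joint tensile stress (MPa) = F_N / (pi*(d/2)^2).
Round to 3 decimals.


F_N = 10.1 * 1000 = 10100.0 N
A = pi*(5.0)^2 = 78.5398 mm^2
stress = 10100.0 / 78.5398 = 128.597 MPa

128.597


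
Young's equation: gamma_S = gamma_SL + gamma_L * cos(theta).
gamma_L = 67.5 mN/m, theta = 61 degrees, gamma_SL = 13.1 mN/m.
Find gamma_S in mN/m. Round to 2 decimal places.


cos(61 deg) = 0.484810
gamma_S = 13.1 + 67.5 * 0.484810
= 45.82 mN/m

45.82


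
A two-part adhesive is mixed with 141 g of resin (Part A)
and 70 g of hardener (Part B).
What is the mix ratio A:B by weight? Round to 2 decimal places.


Mix ratio = mass_A / mass_B
= 141 / 70
= 2.01

2.01


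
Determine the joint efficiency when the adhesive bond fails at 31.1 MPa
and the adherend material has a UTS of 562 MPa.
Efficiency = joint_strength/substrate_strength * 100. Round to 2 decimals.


Joint efficiency = 31.1 / 562 * 100
= 5.53%

5.53


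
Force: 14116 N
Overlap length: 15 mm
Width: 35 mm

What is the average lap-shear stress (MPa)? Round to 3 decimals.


Average shear stress = F / (overlap * width)
= 14116 / (15 * 35)
= 26.888 MPa

26.888


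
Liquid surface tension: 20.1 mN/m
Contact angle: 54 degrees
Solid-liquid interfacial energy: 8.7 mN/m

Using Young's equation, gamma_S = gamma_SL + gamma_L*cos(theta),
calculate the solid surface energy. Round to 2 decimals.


gamma_S = 8.7 + 20.1 * cos(54)
= 20.51 mN/m

20.51


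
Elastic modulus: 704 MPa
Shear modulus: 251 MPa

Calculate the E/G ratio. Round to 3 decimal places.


E / G = 704 / 251 = 2.805

2.805


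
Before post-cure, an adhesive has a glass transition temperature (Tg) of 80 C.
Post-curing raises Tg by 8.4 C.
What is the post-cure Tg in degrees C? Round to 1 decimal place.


Tg_post = Tg_base + delta_Tg
= 80 + 8.4
= 88.4 C

88.4


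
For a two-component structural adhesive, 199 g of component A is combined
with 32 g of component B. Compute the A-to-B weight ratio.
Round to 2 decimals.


Weight ratio A:B = 199 / 32
= 6.22

6.22


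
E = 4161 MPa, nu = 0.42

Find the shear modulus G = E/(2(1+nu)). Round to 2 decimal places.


G = 4161 / (2 * 1.42)
= 1465.14 MPa

1465.14


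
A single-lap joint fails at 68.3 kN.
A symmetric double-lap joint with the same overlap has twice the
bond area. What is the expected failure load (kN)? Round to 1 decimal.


Double-lap load = 2 * 68.3 = 136.6 kN

136.6


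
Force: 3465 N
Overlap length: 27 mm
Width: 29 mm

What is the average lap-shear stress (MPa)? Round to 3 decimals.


Average shear stress = F / (overlap * width)
= 3465 / (27 * 29)
= 4.425 MPa

4.425


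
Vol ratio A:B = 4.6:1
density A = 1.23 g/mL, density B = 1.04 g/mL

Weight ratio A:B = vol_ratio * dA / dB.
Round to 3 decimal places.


Weight ratio = 4.6 * 1.23 / 1.04
= 5.440

5.440


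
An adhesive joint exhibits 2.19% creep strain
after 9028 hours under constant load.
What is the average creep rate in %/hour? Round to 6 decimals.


Creep rate = strain / time
= 2.19 / 9028
= 0.000243 %/h

0.000243


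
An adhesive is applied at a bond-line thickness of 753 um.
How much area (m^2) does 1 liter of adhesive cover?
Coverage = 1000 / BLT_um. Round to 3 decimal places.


Coverage = 1000 / 753 = 1.328 m^2

1.328


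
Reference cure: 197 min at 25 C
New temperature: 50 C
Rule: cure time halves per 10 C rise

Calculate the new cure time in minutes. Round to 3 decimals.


factor = 2^((50-25)/10) = 5.6569
t_new = 197 / 5.6569 = 34.825 min

34.825


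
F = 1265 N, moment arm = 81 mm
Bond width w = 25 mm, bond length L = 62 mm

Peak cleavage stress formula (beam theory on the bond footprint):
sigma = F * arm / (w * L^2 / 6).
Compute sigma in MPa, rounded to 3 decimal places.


sigma = (1265 * 81) / (25 * 3844 / 6)
= 102465 * 6 / 96100
= 614790 / 96100
= 6.397 MPa

6.397


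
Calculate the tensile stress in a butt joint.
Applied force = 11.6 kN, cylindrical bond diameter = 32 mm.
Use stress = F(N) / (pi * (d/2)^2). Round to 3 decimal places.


A = pi * 16.0^2 = 804.2477 mm^2
sigma = 11600.0 / 804.2477 = 14.423 MPa

14.423


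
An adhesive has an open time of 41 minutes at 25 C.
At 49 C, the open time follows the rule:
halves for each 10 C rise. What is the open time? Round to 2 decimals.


Factor = 2^((49-25)/10) = 5.2780
Open time = 41 / 5.2780 = 7.77 min

7.77


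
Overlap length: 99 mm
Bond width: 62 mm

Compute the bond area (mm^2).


Bond area = 99 * 62 = 6138 mm^2

6138


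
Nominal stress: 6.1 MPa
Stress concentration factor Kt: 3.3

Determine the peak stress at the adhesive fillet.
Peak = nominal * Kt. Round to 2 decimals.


Peak stress = 6.1 * 3.3
= 20.13 MPa

20.13


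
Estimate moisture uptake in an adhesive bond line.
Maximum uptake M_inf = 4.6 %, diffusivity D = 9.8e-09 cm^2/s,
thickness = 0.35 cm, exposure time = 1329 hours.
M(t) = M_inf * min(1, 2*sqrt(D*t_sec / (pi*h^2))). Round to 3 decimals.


Convert time: 1329 h = 4784400 s
ratio = min(1, 2*sqrt(9.8e-09*4784400/(pi*0.35^2)))
= 0.698094
M(t) = 4.6 * 0.698094 = 3.211%

3.211


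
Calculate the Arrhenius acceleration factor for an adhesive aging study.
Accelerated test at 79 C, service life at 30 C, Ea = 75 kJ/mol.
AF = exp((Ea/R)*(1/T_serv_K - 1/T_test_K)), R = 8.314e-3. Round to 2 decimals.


T_test = 352.15 K, T_serv = 303.15 K
Ea/R = 75 / 0.008314 = 9020.93
AF = exp(9020.93 * (1/303.15 - 1/352.15))
= 62.84

62.84


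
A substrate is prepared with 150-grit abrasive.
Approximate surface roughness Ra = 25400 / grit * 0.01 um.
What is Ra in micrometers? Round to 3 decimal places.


Ra = 25400 / 150 * 0.01 = 1.693 um

1.693


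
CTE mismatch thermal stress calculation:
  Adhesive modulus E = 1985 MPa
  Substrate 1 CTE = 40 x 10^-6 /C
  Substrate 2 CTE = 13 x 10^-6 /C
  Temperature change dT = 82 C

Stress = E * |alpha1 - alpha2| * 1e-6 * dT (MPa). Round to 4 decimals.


delta_alpha = |40 - 13| = 27 x 10^-6/C
Stress = 1985 * 27e-6 * 82
= 4.3948 MPa

4.3948


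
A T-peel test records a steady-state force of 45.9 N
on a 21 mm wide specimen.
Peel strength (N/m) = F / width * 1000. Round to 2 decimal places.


Peel strength = 45.9 / 21 * 1000
= 2185.71 N/m

2185.71


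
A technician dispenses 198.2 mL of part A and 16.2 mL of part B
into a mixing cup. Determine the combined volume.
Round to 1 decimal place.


Combined volume = 198.2 + 16.2
= 214.4 mL

214.4


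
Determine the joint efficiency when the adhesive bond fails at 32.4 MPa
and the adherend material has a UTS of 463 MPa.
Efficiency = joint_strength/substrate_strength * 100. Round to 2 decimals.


Joint efficiency = 32.4 / 463 * 100
= 7.00%

7.00


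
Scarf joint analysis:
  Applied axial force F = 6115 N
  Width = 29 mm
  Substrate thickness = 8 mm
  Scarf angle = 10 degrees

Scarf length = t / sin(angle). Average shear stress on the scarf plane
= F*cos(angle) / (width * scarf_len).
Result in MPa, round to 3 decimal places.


Scarf length = 8 / sin(10 deg) = 46.0702 mm
cos(10 deg) = 0.984808
Shear = 6115 * 0.984808 / (29 * 46.0702)
= 4.507 MPa

4.507


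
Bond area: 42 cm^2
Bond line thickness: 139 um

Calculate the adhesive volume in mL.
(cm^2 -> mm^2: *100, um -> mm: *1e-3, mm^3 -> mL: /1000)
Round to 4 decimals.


V = 42*100 * 139*1e-3 / 1000
= 0.5838 mL

0.5838


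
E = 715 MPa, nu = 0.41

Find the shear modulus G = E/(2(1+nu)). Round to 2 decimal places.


G = 715 / (2 * 1.41)
= 253.55 MPa

253.55


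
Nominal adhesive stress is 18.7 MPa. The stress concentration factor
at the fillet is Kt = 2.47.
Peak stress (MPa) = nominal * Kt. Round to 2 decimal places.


Peak = 18.7 * 2.47 = 46.19 MPa

46.19


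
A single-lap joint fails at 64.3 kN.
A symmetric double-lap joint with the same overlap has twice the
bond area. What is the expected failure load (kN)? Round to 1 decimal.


Double-lap load = 2 * 64.3 = 128.6 kN

128.6


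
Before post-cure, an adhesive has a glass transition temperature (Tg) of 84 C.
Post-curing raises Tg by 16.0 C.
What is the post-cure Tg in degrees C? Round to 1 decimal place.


Tg_post = Tg_base + delta_Tg
= 84 + 16.0
= 100.0 C

100.0


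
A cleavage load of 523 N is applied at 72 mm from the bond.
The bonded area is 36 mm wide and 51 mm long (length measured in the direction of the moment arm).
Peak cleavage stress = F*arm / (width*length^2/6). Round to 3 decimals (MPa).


Moment = 523 * 72 = 37656 N*mm
Section modulus = 36 * 2601 / 6 = 93636 / 6 mm^3
Stress = 37656 / (93636 / 6) = 225936 / 93636
= 2.413 MPa

2.413


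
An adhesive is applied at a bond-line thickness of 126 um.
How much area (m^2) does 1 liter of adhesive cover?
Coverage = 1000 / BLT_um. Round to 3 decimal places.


Coverage = 1000 / 126 = 7.937 m^2

7.937


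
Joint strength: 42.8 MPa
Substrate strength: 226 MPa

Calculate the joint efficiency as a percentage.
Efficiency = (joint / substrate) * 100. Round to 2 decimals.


Efficiency = (42.8 / 226) * 100 = 18.94%

18.94


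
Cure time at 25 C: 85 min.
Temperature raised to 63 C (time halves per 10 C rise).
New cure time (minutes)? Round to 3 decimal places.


Acceleration factor = 2^(38/10) = 13.9288
New time = 85 / 13.9288 = 6.102 min

6.102


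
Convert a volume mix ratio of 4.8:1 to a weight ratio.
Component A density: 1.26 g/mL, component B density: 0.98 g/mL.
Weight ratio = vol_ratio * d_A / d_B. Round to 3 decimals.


= 4.8 * 1.26 / 0.98 = 6.171

6.171


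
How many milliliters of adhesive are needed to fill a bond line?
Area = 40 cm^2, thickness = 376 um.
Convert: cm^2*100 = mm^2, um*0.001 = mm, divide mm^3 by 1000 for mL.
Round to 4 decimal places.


= (40 * 100) * (376 * 0.001) / 1000
= 1.5040 mL

1.5040


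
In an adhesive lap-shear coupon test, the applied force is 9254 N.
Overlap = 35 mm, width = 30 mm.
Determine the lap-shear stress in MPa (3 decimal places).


stress = F / (overlap * width)
= 9254 / (35 * 30)
= 8.813 MPa

8.813


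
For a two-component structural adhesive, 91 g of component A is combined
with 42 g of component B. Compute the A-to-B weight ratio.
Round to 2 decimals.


Weight ratio A:B = 91 / 42
= 2.17

2.17


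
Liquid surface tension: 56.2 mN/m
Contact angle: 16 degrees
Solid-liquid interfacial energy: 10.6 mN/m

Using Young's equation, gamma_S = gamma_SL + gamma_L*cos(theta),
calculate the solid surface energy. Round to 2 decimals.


gamma_S = 10.6 + 56.2 * cos(16)
= 64.62 mN/m

64.62


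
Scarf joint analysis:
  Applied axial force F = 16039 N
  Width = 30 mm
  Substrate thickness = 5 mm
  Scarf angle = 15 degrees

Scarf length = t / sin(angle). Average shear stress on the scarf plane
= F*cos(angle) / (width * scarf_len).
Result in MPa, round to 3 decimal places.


Scarf length = 5 / sin(15 deg) = 19.3185 mm
cos(15 deg) = 0.965926
Shear = 16039 * 0.965926 / (30 * 19.3185)
= 26.732 MPa

26.732


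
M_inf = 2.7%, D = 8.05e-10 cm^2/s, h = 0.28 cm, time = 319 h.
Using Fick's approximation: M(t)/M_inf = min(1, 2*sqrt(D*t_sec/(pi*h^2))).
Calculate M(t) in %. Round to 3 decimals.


t = 1148400 s
ratio = min(1, 2*sqrt(8.05e-10*1148400/(pi*0.0784)))
= 0.122530
M(t) = 2.7 * 0.122530 = 0.331%

0.331


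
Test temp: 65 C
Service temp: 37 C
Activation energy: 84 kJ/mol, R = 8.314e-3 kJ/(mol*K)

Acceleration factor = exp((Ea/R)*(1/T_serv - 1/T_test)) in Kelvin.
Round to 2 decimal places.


AF = exp((84/0.008314)*(1/310.15 - 1/338.15))
= 14.84

14.84


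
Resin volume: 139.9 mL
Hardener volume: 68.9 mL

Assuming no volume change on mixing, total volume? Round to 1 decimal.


V_total = 139.9 + 68.9 = 208.8 mL

208.8


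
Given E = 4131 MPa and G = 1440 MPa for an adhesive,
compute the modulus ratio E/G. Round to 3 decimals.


E/G ratio = 4131 / 1440 = 2.869

2.869


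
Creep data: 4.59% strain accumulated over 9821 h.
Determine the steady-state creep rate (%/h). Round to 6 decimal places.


Rate = 4.59 / 9821 = 0.000467 %/h

0.000467


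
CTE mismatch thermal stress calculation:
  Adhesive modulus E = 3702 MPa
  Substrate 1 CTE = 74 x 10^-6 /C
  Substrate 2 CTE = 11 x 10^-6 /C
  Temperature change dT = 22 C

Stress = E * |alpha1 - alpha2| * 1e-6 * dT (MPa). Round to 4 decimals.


delta_alpha = |74 - 11| = 63 x 10^-6/C
Stress = 3702 * 63e-6 * 22
= 5.1310 MPa

5.1310


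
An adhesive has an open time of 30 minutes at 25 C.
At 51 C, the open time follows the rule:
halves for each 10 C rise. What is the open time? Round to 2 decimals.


Factor = 2^((51-25)/10) = 6.0629
Open time = 30 / 6.0629 = 4.95 min

4.95


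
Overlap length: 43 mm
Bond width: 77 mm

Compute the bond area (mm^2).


Bond area = 43 * 77 = 3311 mm^2

3311


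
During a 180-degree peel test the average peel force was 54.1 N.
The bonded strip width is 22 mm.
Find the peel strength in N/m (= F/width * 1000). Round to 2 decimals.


Peel strength = F/width * 1000
= 54.1 / 22 * 1000
= 2459.09 N/m

2459.09


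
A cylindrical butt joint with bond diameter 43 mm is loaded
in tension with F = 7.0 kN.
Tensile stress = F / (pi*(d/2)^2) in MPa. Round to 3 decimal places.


Area = pi * (43/2)^2 = 1452.2012 mm^2
Stress = 7.0*1000 / 1452.2012
= 4.820 MPa

4.820


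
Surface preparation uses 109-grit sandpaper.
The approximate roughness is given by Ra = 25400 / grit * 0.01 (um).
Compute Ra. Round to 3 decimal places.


Ra = 25400 / 109 * 0.01
= 254 / 109
= 2.330 um

2.330


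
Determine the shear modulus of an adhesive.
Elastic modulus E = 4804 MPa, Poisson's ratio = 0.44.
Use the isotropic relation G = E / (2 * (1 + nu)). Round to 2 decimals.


G = 4804 / (2*(1+0.44)) = 4804 / 2.88
= 1668.06 MPa

1668.06


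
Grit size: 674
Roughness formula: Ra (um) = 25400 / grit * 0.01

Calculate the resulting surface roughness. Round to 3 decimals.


Ra = 25400 / 674 * 0.01
= 0.377 um

0.377


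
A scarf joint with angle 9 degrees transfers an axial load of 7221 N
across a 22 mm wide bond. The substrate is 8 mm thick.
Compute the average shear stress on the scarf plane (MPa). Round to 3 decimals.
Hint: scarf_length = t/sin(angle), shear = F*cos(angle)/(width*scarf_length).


scarf_length = 8 / sin(9 deg) = 51.1396 mm
cos(9 deg) = 0.987688
shear stress = 7221 * 0.987688 / (22 * 51.1396)
= 6.339 MPa

6.339


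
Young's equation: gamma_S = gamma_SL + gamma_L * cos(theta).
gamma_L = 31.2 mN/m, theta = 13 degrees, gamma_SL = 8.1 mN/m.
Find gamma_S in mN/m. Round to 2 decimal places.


cos(13 deg) = 0.974370
gamma_S = 8.1 + 31.2 * 0.974370
= 38.50 mN/m

38.50


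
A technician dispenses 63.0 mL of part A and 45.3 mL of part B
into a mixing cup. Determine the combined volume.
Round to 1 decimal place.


Combined volume = 63.0 + 45.3
= 108.3 mL

108.3


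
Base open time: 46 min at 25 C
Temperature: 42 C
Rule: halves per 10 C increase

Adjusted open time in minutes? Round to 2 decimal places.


Acceleration = 2^((42-25)/10) = 3.2490
Open time = 46 / 3.2490 = 14.16 min

14.16


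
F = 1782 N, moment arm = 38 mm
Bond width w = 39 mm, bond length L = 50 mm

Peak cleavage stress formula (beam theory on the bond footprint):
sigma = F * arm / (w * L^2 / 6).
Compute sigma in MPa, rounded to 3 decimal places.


sigma = (1782 * 38) / (39 * 2500 / 6)
= 67716 * 6 / 97500
= 406296 / 97500
= 4.167 MPa

4.167


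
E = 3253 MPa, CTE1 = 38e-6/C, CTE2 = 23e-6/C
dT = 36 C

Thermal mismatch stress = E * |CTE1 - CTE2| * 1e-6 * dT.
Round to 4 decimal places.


= 3253 * 15e-6 * 36
= 1.7566 MPa

1.7566


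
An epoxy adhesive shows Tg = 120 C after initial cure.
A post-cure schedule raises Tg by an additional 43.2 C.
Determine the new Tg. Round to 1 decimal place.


New Tg = 120 + 43.2
= 163.2 C

163.2


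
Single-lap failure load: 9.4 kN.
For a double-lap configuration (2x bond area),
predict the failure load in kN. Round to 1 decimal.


Failure load = 9.4 * 2 = 18.8 kN

18.8


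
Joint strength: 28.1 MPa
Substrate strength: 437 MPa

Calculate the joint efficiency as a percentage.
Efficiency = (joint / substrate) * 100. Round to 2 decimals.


Efficiency = (28.1 / 437) * 100 = 6.43%

6.43


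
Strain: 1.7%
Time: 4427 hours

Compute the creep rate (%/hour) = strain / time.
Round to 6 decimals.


Creep rate = 1.7 / 4427
= 0.000384 %/h

0.000384


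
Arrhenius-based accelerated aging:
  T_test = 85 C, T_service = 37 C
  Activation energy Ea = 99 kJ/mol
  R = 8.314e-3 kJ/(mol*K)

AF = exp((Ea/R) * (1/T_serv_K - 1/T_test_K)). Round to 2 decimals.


T_test_K = 358.15, T_serv_K = 310.15
AF = exp((99/8.314e-3) * (1/310.15 - 1/358.15))
= 171.66

171.66


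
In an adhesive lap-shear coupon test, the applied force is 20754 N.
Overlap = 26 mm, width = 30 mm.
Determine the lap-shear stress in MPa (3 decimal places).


stress = F / (overlap * width)
= 20754 / (26 * 30)
= 26.608 MPa

26.608


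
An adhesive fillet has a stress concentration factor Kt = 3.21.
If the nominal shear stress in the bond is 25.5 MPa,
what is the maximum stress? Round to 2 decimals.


Max stress = 25.5 * 3.21 = 81.86 MPa

81.86


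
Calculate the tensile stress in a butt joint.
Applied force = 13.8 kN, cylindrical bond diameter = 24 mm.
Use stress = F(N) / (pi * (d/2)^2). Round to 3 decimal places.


A = pi * 12.0^2 = 452.3893 mm^2
sigma = 13800.0 / 452.3893 = 30.505 MPa

30.505


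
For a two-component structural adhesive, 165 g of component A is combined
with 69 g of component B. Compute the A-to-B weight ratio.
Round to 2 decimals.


Weight ratio A:B = 165 / 69
= 2.39

2.39


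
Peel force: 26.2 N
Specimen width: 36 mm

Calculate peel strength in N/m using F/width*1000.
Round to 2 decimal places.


Peel strength = 26.2 / 36 * 1000 = 727.78 N/m

727.78


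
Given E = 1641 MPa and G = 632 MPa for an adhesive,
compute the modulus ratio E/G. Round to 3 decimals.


E/G ratio = 1641 / 632 = 2.597

2.597


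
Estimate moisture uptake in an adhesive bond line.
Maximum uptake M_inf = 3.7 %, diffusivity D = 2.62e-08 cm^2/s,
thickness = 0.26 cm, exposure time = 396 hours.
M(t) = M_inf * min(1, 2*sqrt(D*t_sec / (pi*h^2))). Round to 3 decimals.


Convert time: 396 h = 1425600 s
ratio = min(1, 2*sqrt(2.62e-08*1425600/(pi*0.26^2)))
= 0.838747
M(t) = 3.7 * 0.838747 = 3.103%

3.103


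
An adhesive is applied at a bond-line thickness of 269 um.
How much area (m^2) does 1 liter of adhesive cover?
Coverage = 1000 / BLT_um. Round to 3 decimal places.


Coverage = 1000 / 269 = 3.717 m^2

3.717


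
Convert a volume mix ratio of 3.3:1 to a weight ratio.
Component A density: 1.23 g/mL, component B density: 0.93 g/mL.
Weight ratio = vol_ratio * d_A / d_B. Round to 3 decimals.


= 3.3 * 1.23 / 0.93 = 4.365

4.365


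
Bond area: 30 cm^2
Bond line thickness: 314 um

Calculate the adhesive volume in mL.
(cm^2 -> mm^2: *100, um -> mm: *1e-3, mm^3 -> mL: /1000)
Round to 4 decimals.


V = 30*100 * 314*1e-3 / 1000
= 0.9420 mL

0.9420


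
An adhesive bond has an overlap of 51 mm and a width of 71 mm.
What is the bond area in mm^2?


Bond area = overlap * width
= 51 * 71
= 3621 mm^2

3621


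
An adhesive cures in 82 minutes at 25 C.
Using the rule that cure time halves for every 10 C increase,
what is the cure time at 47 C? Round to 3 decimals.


Factor = 2^((47 - 25) / 10) = 4.5948
Cure time = 82 / 4.5948
= 17.846 minutes

17.846


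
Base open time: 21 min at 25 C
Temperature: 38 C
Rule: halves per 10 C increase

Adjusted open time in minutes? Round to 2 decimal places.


Acceleration = 2^((38-25)/10) = 2.4623
Open time = 21 / 2.4623 = 8.53 min

8.53


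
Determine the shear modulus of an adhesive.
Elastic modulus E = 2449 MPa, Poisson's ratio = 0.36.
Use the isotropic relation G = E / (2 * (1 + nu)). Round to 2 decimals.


G = 2449 / (2*(1+0.36)) = 2449 / 2.72
= 900.37 MPa

900.37


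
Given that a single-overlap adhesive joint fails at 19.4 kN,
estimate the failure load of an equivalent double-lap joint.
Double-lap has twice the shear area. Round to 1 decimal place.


Double-lap factor = 2
Expected load = 19.4 * 2 = 38.8 kN

38.8


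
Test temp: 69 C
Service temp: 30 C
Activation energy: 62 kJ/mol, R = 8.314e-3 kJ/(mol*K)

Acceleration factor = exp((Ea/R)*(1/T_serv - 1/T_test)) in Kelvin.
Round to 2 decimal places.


AF = exp((62/0.008314)*(1/303.15 - 1/342.15))
= 16.51

16.51


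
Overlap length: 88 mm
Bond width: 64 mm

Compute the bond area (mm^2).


Bond area = 88 * 64 = 5632 mm^2

5632


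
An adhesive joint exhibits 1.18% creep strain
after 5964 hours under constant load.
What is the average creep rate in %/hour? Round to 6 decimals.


Creep rate = strain / time
= 1.18 / 5964
= 0.000198 %/h

0.000198


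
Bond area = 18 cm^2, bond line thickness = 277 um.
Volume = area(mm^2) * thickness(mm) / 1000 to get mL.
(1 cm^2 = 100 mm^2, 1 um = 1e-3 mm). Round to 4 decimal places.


area_mm2 = 18 * 100 = 1800
blt_mm = 277 * 1e-3 = 0.277
vol_mm3 = 1800 * 0.277 = 498.6
vol_mL = 498.6 / 1000 = 0.4986 mL

0.4986


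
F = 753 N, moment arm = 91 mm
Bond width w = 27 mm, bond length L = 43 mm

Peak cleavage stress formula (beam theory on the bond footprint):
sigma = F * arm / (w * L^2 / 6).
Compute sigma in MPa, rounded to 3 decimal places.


sigma = (753 * 91) / (27 * 1849 / 6)
= 68523 * 6 / 49923
= 411138 / 49923
= 8.235 MPa

8.235


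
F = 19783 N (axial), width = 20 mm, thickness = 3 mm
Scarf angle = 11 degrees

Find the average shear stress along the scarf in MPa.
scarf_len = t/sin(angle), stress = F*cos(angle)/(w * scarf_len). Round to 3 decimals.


scarf_len = 3/sin(11 deg) = 15.7225
cos(11 deg) = 0.981627
stress = 19783*0.981627/(20*15.7225) = 61.757 MPa

61.757


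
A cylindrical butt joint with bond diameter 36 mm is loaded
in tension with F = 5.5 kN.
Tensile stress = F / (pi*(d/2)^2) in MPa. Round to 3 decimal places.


Area = pi * (36/2)^2 = 1017.8760 mm^2
Stress = 5.5*1000 / 1017.8760
= 5.403 MPa

5.403


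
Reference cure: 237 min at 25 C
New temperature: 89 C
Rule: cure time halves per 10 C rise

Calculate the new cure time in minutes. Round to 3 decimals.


factor = 2^((89-25)/10) = 84.4485
t_new = 237 / 84.4485 = 2.806 min

2.806


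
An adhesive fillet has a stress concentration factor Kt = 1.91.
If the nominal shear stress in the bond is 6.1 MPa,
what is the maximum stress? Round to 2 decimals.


Max stress = 6.1 * 1.91 = 11.65 MPa

11.65


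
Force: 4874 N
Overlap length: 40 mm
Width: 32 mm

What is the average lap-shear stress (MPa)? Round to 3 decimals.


Average shear stress = F / (overlap * width)
= 4874 / (40 * 32)
= 3.808 MPa

3.808


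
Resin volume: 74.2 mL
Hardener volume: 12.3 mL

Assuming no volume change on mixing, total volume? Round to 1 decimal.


V_total = 74.2 + 12.3 = 86.5 mL

86.5


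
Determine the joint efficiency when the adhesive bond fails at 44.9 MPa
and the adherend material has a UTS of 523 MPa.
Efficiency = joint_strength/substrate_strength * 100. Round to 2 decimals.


Joint efficiency = 44.9 / 523 * 100
= 8.59%

8.59


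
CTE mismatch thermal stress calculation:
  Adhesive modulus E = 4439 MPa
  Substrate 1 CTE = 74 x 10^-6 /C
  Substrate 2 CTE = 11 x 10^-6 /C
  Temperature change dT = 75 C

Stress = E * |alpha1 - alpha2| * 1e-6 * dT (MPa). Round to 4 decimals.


delta_alpha = |74 - 11| = 63 x 10^-6/C
Stress = 4439 * 63e-6 * 75
= 20.9743 MPa

20.9743


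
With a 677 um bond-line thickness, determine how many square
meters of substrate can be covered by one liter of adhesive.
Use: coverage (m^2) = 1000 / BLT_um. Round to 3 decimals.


Coverage = 1000 / 677 = 1.477 m^2

1.477


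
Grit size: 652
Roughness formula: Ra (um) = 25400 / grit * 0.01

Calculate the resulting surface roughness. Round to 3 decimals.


Ra = 25400 / 652 * 0.01
= 0.390 um

0.390


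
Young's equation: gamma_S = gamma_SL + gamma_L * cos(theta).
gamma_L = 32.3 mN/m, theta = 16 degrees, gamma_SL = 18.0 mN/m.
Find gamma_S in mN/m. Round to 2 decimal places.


cos(16 deg) = 0.961262
gamma_S = 18.0 + 32.3 * 0.961262
= 49.05 mN/m

49.05


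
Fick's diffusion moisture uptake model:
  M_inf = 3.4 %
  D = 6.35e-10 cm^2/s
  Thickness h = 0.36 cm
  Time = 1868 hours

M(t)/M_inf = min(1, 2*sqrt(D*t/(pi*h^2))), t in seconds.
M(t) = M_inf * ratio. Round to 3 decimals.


t_sec = 1868 * 3600 = 6724800
ratio = 2*sqrt(6.35e-10*6724800/(pi*0.36^2))
= min(1, 0.204823)
= 0.204823
M(t) = 3.4 * 0.204823 = 0.696 %

0.696


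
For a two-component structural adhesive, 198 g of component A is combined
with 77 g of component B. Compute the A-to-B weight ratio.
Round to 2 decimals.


Weight ratio A:B = 198 / 77
= 2.57

2.57


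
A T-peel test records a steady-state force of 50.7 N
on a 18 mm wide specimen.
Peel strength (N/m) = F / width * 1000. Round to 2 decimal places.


Peel strength = 50.7 / 18 * 1000
= 2816.67 N/m

2816.67


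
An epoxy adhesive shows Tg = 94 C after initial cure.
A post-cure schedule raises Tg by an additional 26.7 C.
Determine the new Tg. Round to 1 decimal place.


New Tg = 94 + 26.7
= 120.7 C

120.7


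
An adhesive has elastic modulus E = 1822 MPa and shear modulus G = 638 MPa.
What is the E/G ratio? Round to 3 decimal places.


E/G = 1822 / 638 = 2.856

2.856


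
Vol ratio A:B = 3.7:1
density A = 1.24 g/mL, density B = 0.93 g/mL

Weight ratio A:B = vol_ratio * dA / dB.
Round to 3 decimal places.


Weight ratio = 3.7 * 1.24 / 0.93
= 4.933

4.933


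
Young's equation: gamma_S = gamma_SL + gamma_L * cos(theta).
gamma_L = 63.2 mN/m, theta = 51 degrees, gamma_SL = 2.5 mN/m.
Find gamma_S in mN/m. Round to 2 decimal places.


cos(51 deg) = 0.629320
gamma_S = 2.5 + 63.2 * 0.629320
= 42.27 mN/m

42.27


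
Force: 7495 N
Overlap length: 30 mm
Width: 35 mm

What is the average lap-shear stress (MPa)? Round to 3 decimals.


Average shear stress = F / (overlap * width)
= 7495 / (30 * 35)
= 7.138 MPa

7.138


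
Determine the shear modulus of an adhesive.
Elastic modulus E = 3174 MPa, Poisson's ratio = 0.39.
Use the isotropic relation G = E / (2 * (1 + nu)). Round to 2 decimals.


G = 3174 / (2*(1+0.39)) = 3174 / 2.78
= 1141.73 MPa

1141.73


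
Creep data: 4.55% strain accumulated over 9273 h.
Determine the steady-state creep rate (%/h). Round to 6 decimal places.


Rate = 4.55 / 9273 = 0.000491 %/h

0.000491


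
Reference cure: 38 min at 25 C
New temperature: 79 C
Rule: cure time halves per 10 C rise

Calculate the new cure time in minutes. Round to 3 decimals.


factor = 2^((79-25)/10) = 42.2243
t_new = 38 / 42.2243 = 0.900 min

0.900


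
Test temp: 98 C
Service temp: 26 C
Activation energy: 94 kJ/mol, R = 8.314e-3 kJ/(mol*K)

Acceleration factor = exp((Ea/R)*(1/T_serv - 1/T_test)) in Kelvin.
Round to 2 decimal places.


AF = exp((94/0.008314)*(1/299.15 - 1/371.15))
= 1528.16

1528.16


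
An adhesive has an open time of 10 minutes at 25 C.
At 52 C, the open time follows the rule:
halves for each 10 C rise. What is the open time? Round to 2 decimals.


Factor = 2^((52-25)/10) = 6.4980
Open time = 10 / 6.4980 = 1.54 min

1.54


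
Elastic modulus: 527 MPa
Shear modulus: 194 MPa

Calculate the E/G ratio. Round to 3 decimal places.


E / G = 527 / 194 = 2.716

2.716


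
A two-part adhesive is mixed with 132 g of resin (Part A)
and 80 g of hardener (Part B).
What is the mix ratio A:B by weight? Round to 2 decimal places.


Mix ratio = mass_A / mass_B
= 132 / 80
= 1.65

1.65


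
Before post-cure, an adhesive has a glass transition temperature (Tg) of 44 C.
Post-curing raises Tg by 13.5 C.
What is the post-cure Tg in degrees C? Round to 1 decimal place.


Tg_post = Tg_base + delta_Tg
= 44 + 13.5
= 57.5 C

57.5


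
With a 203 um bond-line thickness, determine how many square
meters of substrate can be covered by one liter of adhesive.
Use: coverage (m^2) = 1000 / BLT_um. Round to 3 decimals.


Coverage = 1000 / 203 = 4.926 m^2

4.926


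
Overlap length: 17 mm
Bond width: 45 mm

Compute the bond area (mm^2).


Bond area = 17 * 45 = 765 mm^2

765


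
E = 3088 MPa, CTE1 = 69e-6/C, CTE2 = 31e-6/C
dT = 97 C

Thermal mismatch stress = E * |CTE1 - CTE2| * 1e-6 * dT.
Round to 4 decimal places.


= 3088 * 38e-6 * 97
= 11.3824 MPa

11.3824


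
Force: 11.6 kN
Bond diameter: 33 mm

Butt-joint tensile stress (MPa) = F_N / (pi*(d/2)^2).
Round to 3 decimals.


F_N = 11.6 * 1000 = 11600.0 N
A = pi*(16.5)^2 = 855.2986 mm^2
stress = 11600.0 / 855.2986 = 13.563 MPa

13.563


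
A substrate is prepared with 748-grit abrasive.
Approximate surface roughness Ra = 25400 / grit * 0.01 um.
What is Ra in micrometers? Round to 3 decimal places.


Ra = 25400 / 748 * 0.01 = 0.340 um

0.340


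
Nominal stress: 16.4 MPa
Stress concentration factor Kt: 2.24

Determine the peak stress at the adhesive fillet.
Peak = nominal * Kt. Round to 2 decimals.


Peak stress = 16.4 * 2.24
= 36.74 MPa

36.74


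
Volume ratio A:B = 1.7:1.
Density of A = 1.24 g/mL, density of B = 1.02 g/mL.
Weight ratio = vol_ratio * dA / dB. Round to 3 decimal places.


Wt ratio = 1.7 * 1.24 / 1.02
= 2.067

2.067


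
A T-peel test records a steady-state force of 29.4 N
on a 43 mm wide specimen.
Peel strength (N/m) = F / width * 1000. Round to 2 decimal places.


Peel strength = 29.4 / 43 * 1000
= 683.72 N/m

683.72


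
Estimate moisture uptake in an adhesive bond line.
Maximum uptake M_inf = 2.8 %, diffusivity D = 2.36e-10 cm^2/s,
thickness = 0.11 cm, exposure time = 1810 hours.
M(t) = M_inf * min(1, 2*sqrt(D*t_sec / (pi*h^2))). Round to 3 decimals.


Convert time: 1810 h = 6516000 s
ratio = min(1, 2*sqrt(2.36e-10*6516000/(pi*0.11^2)))
= 0.402262
M(t) = 2.8 * 0.402262 = 1.126%

1.126


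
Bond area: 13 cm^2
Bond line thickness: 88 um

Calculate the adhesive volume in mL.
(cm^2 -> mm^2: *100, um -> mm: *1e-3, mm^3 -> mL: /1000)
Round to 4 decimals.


V = 13*100 * 88*1e-3 / 1000
= 0.1144 mL

0.1144


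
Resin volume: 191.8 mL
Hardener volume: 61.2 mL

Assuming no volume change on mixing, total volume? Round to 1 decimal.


V_total = 191.8 + 61.2 = 253.0 mL

253.0


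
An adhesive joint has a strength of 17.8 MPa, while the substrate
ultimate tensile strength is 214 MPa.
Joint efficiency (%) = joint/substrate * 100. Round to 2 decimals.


Efficiency = 17.8 / 214 * 100
= 8.32%

8.32


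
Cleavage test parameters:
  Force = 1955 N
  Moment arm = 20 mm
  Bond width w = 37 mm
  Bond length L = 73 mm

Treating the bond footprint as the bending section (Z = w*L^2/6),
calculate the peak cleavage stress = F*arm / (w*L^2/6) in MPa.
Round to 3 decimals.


M = 1955 * 20 = 39100 N*mm
Z = 37 * 73^2 / 6 = 197173 / 6 mm^3
sigma = M / Z = 6 * 39100 / 197173 = 234600 / 197173
= 1.190 MPa

1.190


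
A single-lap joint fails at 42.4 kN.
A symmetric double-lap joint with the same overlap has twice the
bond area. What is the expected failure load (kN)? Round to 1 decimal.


Double-lap load = 2 * 42.4 = 84.8 kN

84.8


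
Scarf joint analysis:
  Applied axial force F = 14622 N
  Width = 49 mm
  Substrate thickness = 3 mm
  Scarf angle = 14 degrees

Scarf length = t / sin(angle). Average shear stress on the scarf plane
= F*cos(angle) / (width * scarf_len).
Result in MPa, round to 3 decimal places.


Scarf length = 3 / sin(14 deg) = 12.4007 mm
cos(14 deg) = 0.970296
Shear = 14622 * 0.970296 / (49 * 12.4007)
= 23.349 MPa

23.349


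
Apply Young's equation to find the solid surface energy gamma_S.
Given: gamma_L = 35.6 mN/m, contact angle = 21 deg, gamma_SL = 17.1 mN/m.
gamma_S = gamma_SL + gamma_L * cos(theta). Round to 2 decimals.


theta_rad = 21 * pi/180 = 0.366519
gamma_S = 17.1 + 35.6 * cos(0.366519)
= 50.34 mN/m

50.34


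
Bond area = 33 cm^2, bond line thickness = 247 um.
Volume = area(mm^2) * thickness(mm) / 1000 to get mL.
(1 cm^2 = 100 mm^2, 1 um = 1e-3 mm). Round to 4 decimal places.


area_mm2 = 33 * 100 = 3300
blt_mm = 247 * 1e-3 = 0.247
vol_mm3 = 3300 * 0.247 = 815.1
vol_mL = 815.1 / 1000 = 0.8151 mL

0.8151


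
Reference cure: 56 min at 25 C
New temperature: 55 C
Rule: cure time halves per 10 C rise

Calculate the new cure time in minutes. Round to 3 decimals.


factor = 2^((55-25)/10) = 8.0000
t_new = 56 / 8.0000 = 7.000 min

7.000


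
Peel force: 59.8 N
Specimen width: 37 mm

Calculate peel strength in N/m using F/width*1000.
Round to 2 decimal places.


Peel strength = 59.8 / 37 * 1000 = 1616.22 N/m

1616.22


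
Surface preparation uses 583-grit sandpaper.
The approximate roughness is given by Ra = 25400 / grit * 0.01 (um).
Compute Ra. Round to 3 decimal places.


Ra = 25400 / 583 * 0.01
= 254 / 583
= 0.436 um

0.436


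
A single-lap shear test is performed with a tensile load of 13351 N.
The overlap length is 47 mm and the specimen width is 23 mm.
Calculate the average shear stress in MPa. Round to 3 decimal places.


Shear stress = F / (overlap * width)
= 13351 / (47 * 23)
= 13351 / 1081
= 12.351 MPa

12.351


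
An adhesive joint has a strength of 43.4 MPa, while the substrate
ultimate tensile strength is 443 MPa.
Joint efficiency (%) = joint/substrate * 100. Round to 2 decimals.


Efficiency = 43.4 / 443 * 100
= 9.80%

9.80


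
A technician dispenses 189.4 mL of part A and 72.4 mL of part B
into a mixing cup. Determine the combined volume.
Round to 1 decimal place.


Combined volume = 189.4 + 72.4
= 261.8 mL

261.8


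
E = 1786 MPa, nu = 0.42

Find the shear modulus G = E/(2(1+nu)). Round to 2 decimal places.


G = 1786 / (2 * 1.42)
= 628.87 MPa

628.87


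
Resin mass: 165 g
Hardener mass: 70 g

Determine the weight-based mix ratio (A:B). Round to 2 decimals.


Ratio = 165 / 70 = 2.36

2.36


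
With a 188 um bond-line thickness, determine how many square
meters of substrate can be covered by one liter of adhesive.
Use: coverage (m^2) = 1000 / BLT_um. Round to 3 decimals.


Coverage = 1000 / 188 = 5.319 m^2

5.319


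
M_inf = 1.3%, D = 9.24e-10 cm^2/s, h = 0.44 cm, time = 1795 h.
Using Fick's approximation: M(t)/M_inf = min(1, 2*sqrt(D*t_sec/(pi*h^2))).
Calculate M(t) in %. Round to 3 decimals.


t = 6462000 s
ratio = min(1, 2*sqrt(9.24e-10*6462000/(pi*0.1936)))
= 0.198163
M(t) = 1.3 * 0.198163 = 0.258%

0.258


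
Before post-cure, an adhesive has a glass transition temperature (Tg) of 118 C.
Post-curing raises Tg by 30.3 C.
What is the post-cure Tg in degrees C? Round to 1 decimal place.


Tg_post = Tg_base + delta_Tg
= 118 + 30.3
= 148.3 C

148.3


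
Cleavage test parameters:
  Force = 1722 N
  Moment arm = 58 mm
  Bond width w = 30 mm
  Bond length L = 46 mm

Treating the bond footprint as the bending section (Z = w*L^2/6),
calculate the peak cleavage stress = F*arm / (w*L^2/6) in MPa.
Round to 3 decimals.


M = 1722 * 58 = 99876 N*mm
Z = 30 * 46^2 / 6 = 63480 / 6 mm^3
sigma = M / Z = 6 * 99876 / 63480 = 599256 / 63480
= 9.440 MPa

9.440


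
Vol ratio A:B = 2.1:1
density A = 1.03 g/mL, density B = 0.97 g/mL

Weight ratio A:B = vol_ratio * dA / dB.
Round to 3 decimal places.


Weight ratio = 2.1 * 1.03 / 0.97
= 2.230

2.230
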